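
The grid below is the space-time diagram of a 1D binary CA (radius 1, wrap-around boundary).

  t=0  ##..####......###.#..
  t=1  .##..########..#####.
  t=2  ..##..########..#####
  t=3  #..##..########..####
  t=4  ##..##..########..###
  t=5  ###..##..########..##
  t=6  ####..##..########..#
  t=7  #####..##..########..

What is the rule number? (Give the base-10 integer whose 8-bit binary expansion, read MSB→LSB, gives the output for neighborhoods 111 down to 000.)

245

  [7] ### => #  t=0,i=5
  [6] ##. => #  t=0,i=1
  [5] #.# => #  t=0,i=17
  [4] #.. => #  t=0,i=2
  [3] .## => .  t=0,i=0
  [2] .#. => #  t=0,i=18
  [1] ..# => .  t=0,i=3
  [0] ... => #  t=0,i=9
  bits 11110101 = 245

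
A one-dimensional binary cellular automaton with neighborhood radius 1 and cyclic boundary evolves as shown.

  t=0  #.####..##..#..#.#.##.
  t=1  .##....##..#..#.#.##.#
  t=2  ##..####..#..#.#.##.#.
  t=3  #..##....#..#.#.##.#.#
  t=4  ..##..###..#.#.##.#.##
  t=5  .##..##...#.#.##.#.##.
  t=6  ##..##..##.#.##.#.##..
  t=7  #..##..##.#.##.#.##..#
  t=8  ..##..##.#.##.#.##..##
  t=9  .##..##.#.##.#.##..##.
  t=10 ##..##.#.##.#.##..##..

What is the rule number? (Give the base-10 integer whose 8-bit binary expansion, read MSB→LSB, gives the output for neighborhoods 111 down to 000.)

  ### -> .   bit 7 = 0  t=0,i=3
  ##. -> .   bit 6 = 0  t=0,i=5
  #.# -> #   bit 5 = 1  t=0,i=1
  #.. -> .   bit 4 = 0  t=0,i=6
  .## -> #   bit 3 = 1  t=0,i=2
  .#. -> .   bit 2 = 0  t=0,i=0
  ..# -> #   bit 1 = 1  t=0,i=7
  ... -> #   bit 0 = 1  t=1,i=4
  bits 00101011 = 43

43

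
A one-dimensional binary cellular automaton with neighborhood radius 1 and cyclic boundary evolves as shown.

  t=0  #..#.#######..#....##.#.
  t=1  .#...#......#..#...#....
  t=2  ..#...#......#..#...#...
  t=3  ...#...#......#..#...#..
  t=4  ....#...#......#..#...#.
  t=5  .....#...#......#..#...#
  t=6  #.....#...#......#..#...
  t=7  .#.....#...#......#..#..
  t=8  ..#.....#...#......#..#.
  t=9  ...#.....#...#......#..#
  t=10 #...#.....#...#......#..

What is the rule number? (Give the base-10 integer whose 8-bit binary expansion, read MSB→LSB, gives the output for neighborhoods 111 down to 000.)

24

  [7] ### => .  t=0,i=6
  [6] ##. => .  t=0,i=11
  [5] #.# => .  t=0,i=4
  [4] #.. => #  t=0,i=1
  [3] .## => #  t=0,i=5
  [2] .#. => .  t=0,i=0
  [1] ..# => .  t=0,i=2
  [0] ... => .  t=0,i=16
  bits 00011000 = 24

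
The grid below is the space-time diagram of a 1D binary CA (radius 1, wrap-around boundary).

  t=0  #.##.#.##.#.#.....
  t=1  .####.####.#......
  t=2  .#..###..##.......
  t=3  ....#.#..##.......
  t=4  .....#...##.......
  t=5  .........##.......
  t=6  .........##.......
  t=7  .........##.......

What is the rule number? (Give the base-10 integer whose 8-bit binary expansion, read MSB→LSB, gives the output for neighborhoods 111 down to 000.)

  ###|.  b7=0 t=1,i=2
  ##.|#  b6=1 t=0,i=3
  #.#|#  b5=1 t=0,i=1
  #..|.  b4=0 t=0,i=13
  .##|#  b3=1 t=0,i=2
  .#.|.  b2=0 t=0,i=0
  ..#|.  b1=0 t=0,i=17
  ...|.  b0=0 t=0,i=14
  bits 01101000 = 104

104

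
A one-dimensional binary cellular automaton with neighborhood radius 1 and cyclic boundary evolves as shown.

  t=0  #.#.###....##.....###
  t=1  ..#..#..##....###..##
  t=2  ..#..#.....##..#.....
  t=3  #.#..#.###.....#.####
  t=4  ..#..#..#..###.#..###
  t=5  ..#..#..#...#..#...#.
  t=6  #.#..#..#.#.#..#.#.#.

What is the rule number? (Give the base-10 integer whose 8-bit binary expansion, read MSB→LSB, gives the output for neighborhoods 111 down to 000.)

  [7] ### => #  t=0,i=5
  [6] ##. => .  t=0,i=0
  [5] #.# => .  t=0,i=1
  [4] #.. => .  t=0,i=7
  [3] .## => .  t=0,i=4
  [2] .#. => #  t=0,i=2
  [1] ..# => .  t=0,i=10
  [0] ... => #  t=0,i=8
  bits 10000101 = 133

133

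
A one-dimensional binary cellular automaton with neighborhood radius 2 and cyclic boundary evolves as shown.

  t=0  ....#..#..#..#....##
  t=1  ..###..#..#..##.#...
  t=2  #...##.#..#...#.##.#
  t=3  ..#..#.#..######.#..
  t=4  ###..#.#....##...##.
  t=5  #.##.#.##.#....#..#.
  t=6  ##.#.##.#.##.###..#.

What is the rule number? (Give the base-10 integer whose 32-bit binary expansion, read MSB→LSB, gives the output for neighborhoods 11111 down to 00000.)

2461149495

  ##### -> #   bit 31 = 1  t=3,i=12
  ####. -> .   bit 30 = 0  t=3,i=14
  ###.# -> .   bit 29 = 0  t=3,i=15
  ###.. -> #   bit 28 = 1  t=1,i=4
  ##.## -> .   bit 27 = 0  t=2,i=18
  ##.#. -> .   bit 26 = 0  t=1,i=15
  ##..# -> #   bit 25 = 1  t=1,i=5
  ##... -> .   bit 24 = 0  t=0,i=0
  #.### -> #   bit 23 = 1  t=4,i=0
  #.##. -> .   bit 22 = 0  t=2,i=16
  #.#.# -> #   bit 21 = 1  t=5,i=0
  #.#.. -> #   bit 20 = 1  t=1,i=16
  #..## -> .   bit 19 = 0  t=1,i=12
  #..#. -> .   bit 18 = 0  t=0,i=6
  #...# -> #   bit 17 = 1  t=2,i=2
  #.... -> .   bit 16 = 0  t=0,i=1
  .#### -> .   bit 15 = 0  t=3,i=11
  .###. -> .   bit 14 = 0  t=1,i=3
  .##.# -> #   bit 13 = 1  t=1,i=14
  .##.. -> .   bit 12 = 0  t=0,i=19
  .#.## -> #   bit 11 = 1  t=2,i=15
  .#.#. -> .   bit 10 = 0  t=3,i=6
  .#..# -> .   bit 9 = 0  t=0,i=5
  .#... -> #   bit 8 = 1  t=0,i=14
  ..### -> .   bit 7 = 0  t=1,i=2
  ..##. -> .   bit 6 = 0  t=0,i=18
  ..#.# -> #   bit 5 = 1  t=2,i=14
  ..#.. -> #   bit 4 = 1  t=0,i=4
  ...## -> .   bit 3 = 0  t=0,i=17
  ...#. -> #   bit 2 = 1  t=0,i=3
  ....# -> #   bit 1 = 1  t=0,i=2
  ..... -> #   bit 0 = 1  t=1,i=19
  bits 10010010101100100010100100110111 = 2461149495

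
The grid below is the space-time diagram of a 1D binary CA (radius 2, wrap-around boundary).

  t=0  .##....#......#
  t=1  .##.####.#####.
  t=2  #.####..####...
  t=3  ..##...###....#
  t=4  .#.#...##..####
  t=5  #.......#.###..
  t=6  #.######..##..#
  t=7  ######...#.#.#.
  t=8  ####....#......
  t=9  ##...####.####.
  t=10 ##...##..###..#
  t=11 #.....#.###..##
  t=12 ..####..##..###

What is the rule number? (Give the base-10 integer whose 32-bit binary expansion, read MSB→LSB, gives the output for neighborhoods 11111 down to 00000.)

  #####|#  b31=1 t=1,i=11
  ####.|.  b30=0 t=1,i=6
  ###.#|.  b29=0 t=1,i=7
  ###..|.  b28=0 t=1,i=13
  ##.##|#  b27=1 t=1,i=3
  ##.#.|#  b26=1 t=4,i=0
  ##..#|.  b25=0 t=1,i=14
  ##...|.  b24=0 t=0,i=3
  #.###|#  b23=1 t=1,i=4
  #.##.|#  b22=1 t=0,i=1
  #.#.#|.  b21=0 t=4,i=1
  #.#..|.  b20=0 t=4,i=3
  #..##|#  b19=1 t=1,i=0
  #..#.|#  b18=1 t=5,i=14
  #...#|.  b17=0 t=2,i=13
  #....|#  b16=1 t=0,i=4
  .####|#  b15=1 t=1,i=5
  .###.|#  b14=1 t=3,i=8
  .##.#|#  b13=1 t=1,i=2
  .##..|#  b12=1 t=0,i=2
  .#.##|.  b11=0 t=0,i=0
  .#.#.|.  b10=0 t=4,i=2
  .#..#|.  b9=0 t=3,i=0
  .#...|.  b8=0 t=0,i=8
  ..###|#  b7=1 t=2,i=8
  ..##.|.  b6=0 t=1,i=1
  ..#.#|.  b5=0 t=0,i=14
  ..#..|#  b4=1 t=0,i=7
  ...##|.  b3=0 t=3,i=6
  ...#.|#  b2=1 t=0,i=6
  ....#|#  b1=1 t=0,i=5
  .....|#  b0=1 t=0,i=10
  bits 10001100110011011111000010010111 = 2362306711

2362306711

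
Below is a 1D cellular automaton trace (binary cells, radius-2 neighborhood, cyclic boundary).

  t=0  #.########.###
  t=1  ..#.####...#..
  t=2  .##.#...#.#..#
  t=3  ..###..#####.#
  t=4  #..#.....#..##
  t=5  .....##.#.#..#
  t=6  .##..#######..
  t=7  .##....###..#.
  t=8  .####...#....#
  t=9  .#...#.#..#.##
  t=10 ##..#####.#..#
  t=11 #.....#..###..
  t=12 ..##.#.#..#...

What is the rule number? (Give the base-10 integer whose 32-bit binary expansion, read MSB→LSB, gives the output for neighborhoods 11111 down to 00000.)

2242999909

  nb #####: next=#  (t=0,i=4, bit31=1)
  nb ####.: next=.  (t=0,i=8, bit30=0)
  nb ###.#: next=.  (t=0,i=0, bit29=0)
  nb ###..: next=.  (t=1,i=7, bit28=0)
  nb ##.##: next=.  (t=0,i=1, bit27=0)
  nb ##.#.: next=#  (t=2,i=3, bit26=1)
  nb ##..#: next=.  (t=3,i=5, bit25=0)
  nb ##...: next=#  (t=1,i=8, bit24=1)
  nb #.###: next=#  (t=0,i=2, bit23=1)
  nb #.##.: next=.  (t=2,i=1, bit22=0)
  nb #.#.#: next=#  (t=5,i=8, bit21=1)
  nb #.#..: next=#  (t=2,i=4, bit20=1)
  nb #..##: next=.  (t=3,i=1, bit19=0)
  nb #..#.: next=.  (t=2,i=12, bit18=0)
  nb #...#: next=.  (t=1,i=9, bit17=0)
  nb #....: next=#  (t=1,i=13, bit16=1)
  nb .####: next=.  (t=0,i=3, bit15=0)
  nb .###.: next=#  (t=3,i=3, bit14=1)
  nb .##.#: next=#  (t=2,i=2, bit13=1)
  nb .##..: next=#  (t=6,i=2, bit12=1)
  nb .#.##: next=.  (t=1,i=3, bit11=0)
  nb .#.#.: next=#  (t=2,i=9, bit10=1)
  nb .#..#: next=#  (t=2,i=11, bit9=1)
  nb .#...: next=.  (t=1,i=12, bit8=0)
  nb ..###: next=.  (t=3,i=2, bit7=0)
  nb ..##.: next=#  (t=5,i=5, bit6=1)
  nb ..#.#: next=#  (t=1,i=2, bit5=1)
  nb ..#..: next=.  (t=1,i=11, bit4=0)
  nb ...##: next=.  (t=5,i=4, bit3=0)
  nb ...#.: next=#  (t=1,i=1, bit2=1)
  nb ....#: next=.  (t=1,i=0, bit1=0)
  nb .....: next=#  (t=4,i=6, bit0=1)
  bits 10000101101100010111011001100101 = 2242999909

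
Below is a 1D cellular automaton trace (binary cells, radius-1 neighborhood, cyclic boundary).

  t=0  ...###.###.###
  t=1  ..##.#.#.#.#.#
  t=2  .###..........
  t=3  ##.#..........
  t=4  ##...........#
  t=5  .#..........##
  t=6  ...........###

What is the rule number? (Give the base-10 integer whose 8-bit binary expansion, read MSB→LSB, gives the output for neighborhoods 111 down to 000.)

  nb ###: next=.  (t=0,i=4, bit7=0)
  nb ##.: next=#  (t=0,i=5, bit6=1)
  nb #.#: next=.  (t=0,i=6, bit5=0)
  nb #..: next=.  (t=0,i=0, bit4=0)
  nb .##: next=#  (t=0,i=3, bit3=1)
  nb .#.: next=.  (t=1,i=5, bit2=0)
  nb ..#: next=#  (t=0,i=2, bit1=1)
  nb ...: next=.  (t=0,i=1, bit0=0)
  bits 01001010 = 74

74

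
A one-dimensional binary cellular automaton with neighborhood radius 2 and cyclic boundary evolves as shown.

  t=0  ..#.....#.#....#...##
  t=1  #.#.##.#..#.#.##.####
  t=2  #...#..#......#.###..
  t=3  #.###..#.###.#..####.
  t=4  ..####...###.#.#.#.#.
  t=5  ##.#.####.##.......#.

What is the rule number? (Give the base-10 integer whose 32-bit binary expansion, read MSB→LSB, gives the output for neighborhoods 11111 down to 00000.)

1004261469

  [31] ##### => .  t=1,i=19
  [30] ####. => .  t=1,i=20
  [29] ###.# => #  t=1,i=0
  [28] ###.. => #  t=2,i=18
  [27] ##.## => #  t=1,i=16
  [26] ##.#. => .  t=1,i=1
  [25] ##..# => #  t=0,i=0
  [24] ##... => #  t=4,i=6
  [23] #.### => #  t=1,i=17
  [22] #.##. => #  t=1,i=4
  [21] #.#.# => .  t=1,i=2
  [20] #.#.. => #  t=0,i=10
  [19] #..## => #  t=3,i=15
  [18] #..#. => .  t=0,i=1
  [17] #...# => #  t=0,i=17
  [16] #.... => #  t=0,i=4
  [15] .#### => #  t=1,i=18
  [14] .###. => #  t=2,i=17
  [13] .##.# => .  t=1,i=5
  [12] .##.. => #  t=0,i=20
  [11] .#.## => .  t=1,i=3
  [10] .#.#. => .  t=0,i=9
  [9] .#..# => .  t=1,i=8
  [8] .#... => .  t=0,i=3
  [7] ..### => .  t=3,i=16
  [6] ..##. => #  t=0,i=19
  [5] ..#.# => .  t=0,i=8
  [4] ..#.. => #  t=0,i=2
  [3] ...## => #  t=0,i=18
  [2] ...#. => #  t=0,i=7
  [1] ....# => .  t=0,i=6
  [0] ..... => #  t=0,i=5
  bits 00111011110110111101000001011101 = 1004261469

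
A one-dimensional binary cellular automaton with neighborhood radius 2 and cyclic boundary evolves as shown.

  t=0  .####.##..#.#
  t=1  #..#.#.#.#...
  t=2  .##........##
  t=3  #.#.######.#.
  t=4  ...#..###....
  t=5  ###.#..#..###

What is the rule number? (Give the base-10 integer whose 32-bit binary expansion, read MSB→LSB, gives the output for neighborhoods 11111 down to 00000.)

3355925063

  #####|#  b31=1 t=3,i=6
  ####.|#  b30=1 t=0,i=3
  ###.#|.  b29=0 t=0,i=4
  ###..|.  b28=0 t=4,i=8
  ##.##|#  b27=1 t=0,i=5
  ##.#.|.  b26=0 t=3,i=10
  ##..#|.  b25=0 t=0,i=8
  ##...|.  b24=0 t=2,i=3
  #.###|.  b23=0 t=0,i=1
  #.##.|.  b22=0 t=0,i=6
  #.#.#|.  b21=0 t=0,i=12
  #.#..|.  b20=0 t=1,i=9
  #..##|.  b19=0 t=4,i=5
  #..#.|#  b18=1 t=0,i=9
  #...#|#  b17=1 t=1,i=11
  #....|#  b16=1 t=2,i=4
  .####|.  b15=0 t=0,i=2
  .###.|#  b14=1 t=4,i=7
  .##.#|.  b13=0 t=2,i=12
  .##..|#  b12=1 t=0,i=7
  .#.##|#  b11=1 t=0,i=0
  .#.#.|.  b10=0 t=0,i=11
  .#..#|#  b9=1 t=1,i=1
  .#...|.  b8=0 t=1,i=10
  ..###|.  b7=0 t=4,i=6
  ..##.|#  b6=1 t=2,i=11
  ..#.#|.  b5=0 t=0,i=10
  ..#..|.  b4=0 t=1,i=0
  ...##|.  b3=0 t=2,i=10
  ...#.|#  b2=1 t=1,i=12
  ....#|#  b1=1 t=2,i=9
  .....|#  b0=1 t=2,i=5
  bits 11001000000001110101101001000111 = 3355925063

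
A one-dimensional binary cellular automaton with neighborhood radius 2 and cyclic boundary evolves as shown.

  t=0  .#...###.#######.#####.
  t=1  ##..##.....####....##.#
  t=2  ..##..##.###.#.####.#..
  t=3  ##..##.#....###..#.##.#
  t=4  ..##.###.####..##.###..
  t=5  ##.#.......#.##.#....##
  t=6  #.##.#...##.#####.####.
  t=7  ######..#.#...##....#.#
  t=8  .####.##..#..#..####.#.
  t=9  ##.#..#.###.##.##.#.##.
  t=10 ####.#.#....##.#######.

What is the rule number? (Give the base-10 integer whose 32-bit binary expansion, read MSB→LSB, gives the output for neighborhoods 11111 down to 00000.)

  [31] ##### => #  t=0,i=11
  [30] ####. => #  t=0,i=14
  [29] ###.# => .  t=0,i=7
  [28] ###.. => .  t=0,i=21
  [27] ##.## => .  t=0,i=8
  [26] ##.#. => #  t=2,i=12
  [25] ##..# => #  t=0,i=22
  [24] ##... => #  t=1,i=6
  [23] #.### => .  t=0,i=9
  [22] #.##. => #  t=3,i=19
  [21] #.#.# => #  t=2,i=13
  [20] #.#.. => #  t=2,i=20
  [19] #..## => #  t=1,i=3
  [18] #..#. => #  t=0,i=0
  [17] #...# => .  t=0,i=3
  [16] #.... => #  t=1,i=7
  [15] .#### => .  t=0,i=10
  [14] .###. => .  t=0,i=6
  [13] .##.# => #  t=1,i=20
  [12] .##.. => .  t=1,i=5
  [11] .#.## => #  t=2,i=14
  [10] .#.#. => .  t=7,i=9
  [9] .#..# => .  t=8,i=11
  [8] .#... => .  t=0,i=2
  [7] ..### => #  t=0,i=5
  [6] ..##. => .  t=1,i=4
  [5] ..#.# => .  t=3,i=17
  [4] ..#.. => #  t=0,i=1
  [3] ...## => #  t=0,i=4
  [2] ...#. => #  t=5,i=10
  [1] ....# => #  t=1,i=9
  [0] ..... => .  t=1,i=8
  bits 11000111011111010010100010011110 = 3346868382

3346868382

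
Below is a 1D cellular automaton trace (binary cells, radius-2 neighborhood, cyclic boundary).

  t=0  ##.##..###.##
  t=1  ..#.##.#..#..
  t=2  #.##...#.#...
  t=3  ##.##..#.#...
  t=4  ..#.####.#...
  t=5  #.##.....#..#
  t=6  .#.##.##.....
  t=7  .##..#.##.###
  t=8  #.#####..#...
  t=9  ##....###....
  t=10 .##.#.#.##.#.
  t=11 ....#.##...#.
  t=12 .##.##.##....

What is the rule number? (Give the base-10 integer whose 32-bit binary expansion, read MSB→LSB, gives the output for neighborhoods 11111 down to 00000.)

  nb #####: next=.  (t=8,i=4, bit31=0)
  nb ####.: next=.  (t=0,i=0, bit30=0)
  nb ###.#: next=.  (t=0,i=1, bit29=0)
  nb ###..: next=#  (t=8,i=6, bit28=1)
  nb ##.##: next=#  (t=0,i=2, bit27=1)
  nb ##.#.: next=.  (t=1,i=6, bit26=0)
  nb ##..#: next=#  (t=0,i=5, bit25=1)
  nb ##...: next=#  (t=2,i=4, bit24=1)
  nb #.###: next=.  (t=0,i=11, bit23=0)
  nb #.##.: next=.  (t=0,i=3, bit22=0)
  nb #.#.#: next=#  (t=10,i=4, bit21=1)
  nb #.#..: next=#  (t=1,i=7, bit20=1)
  nb #..##: next=.  (t=0,i=6, bit19=0)
  nb #..#.: next=#  (t=1,i=9, bit18=1)
  nb #...#: next=.  (t=2,i=5, bit17=0)
  nb #....: next=.  (t=1,i=12, bit16=0)
  nb .####: next=.  (t=0,i=12, bit15=0)
  nb .###.: next=.  (t=0,i=8, bit14=0)
  nb .##.#: next=.  (t=1,i=5, bit13=0)
  nb .##..: next=#  (t=0,i=4, bit12=1)
  nb .#.##: next=#  (t=1,i=3, bit11=1)
  nb .#.#.: next=.  (t=2,i=8, bit10=0)
  nb .#..#: next=.  (t=1,i=8, bit9=0)
  nb .#...: next=.  (t=1,i=11, bit8=0)
  nb ..###: next=#  (t=0,i=7, bit7=1)
  nb ..##.: next=.  (t=3,i=0, bit6=0)
  nb ..#.#: next=#  (t=1,i=2, bit5=1)
  nb ..#..: next=.  (t=1,i=10, bit4=0)
  nb ...##: next=.  (t=3,i=12, bit3=0)
  nb ...#.: next=.  (t=1,i=1, bit2=0)
  nb ....#: next=#  (t=1,i=0, bit1=1)
  nb .....: next=#  (t=4,i=12, bit0=1)
  bits 00011011001101000001100010100011 = 456399011

456399011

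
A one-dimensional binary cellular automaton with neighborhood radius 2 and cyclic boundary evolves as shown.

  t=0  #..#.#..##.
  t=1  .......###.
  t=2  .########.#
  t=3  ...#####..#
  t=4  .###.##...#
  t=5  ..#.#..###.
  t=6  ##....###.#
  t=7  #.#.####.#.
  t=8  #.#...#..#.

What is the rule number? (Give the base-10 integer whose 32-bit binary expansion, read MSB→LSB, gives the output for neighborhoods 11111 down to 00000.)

3374997727

  #####|#  b31=1 t=2,i=3
  ####.|#  b30=1 t=2,i=7
  ###.#|.  b29=0 t=2,i=8
  ###..|.  b28=0 t=1,i=9
  ##.##|#  b27=1 t=4,i=4
  ##.#.|.  b26=0 t=0,i=10
  ##..#|.  b25=0 t=3,i=8
  ##...|#  b24=1 t=1,i=10
  #.###|.  b23=0 t=2,i=1
  #.##.|.  b22=0 t=4,i=5
  #.#.#|#  b21=1 t=2,i=10
  #.#..|.  b20=0 t=0,i=0
  #..##|#  b19=1 t=0,i=7
  #..#.|.  b18=0 t=0,i=2
  #...#|#  b17=1 t=3,i=1
  #....|.  b16=0 t=1,i=0
  .####|.  b15=0 t=2,i=2
  .###.|#  b14=1 t=1,i=8
  .##.#|#  b13=1 t=0,i=9
  .##..|.  b12=0 t=4,i=6
  .#.##|.  b11=0 t=2,i=0
  .#.#.|.  b10=0 t=0,i=4
  .#..#|.  b9=0 t=0,i=1
  .#...|.  b8=0 t=3,i=0
  ..###|#  b7=1 t=1,i=7
  ..##.|#  b6=1 t=0,i=8
  ..#.#|.  b5=0 t=0,i=3
  ..#..|#  b4=1 t=3,i=10
  ...##|#  b3=1 t=1,i=6
  ...#.|#  b2=1 t=4,i=9
  ....#|#  b1=1 t=1,i=5
  .....|#  b0=1 t=1,i=1
  bits 11001001001010100110000011011111 = 3374997727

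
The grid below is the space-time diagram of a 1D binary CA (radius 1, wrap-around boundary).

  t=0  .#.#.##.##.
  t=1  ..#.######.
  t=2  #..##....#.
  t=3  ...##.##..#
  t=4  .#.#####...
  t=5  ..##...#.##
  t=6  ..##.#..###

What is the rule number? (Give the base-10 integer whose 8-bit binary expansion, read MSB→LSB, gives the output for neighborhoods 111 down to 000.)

105

  [7] ### => .  t=1,i=5
  [6] ##. => #  t=0,i=6
  [5] #.# => #  t=0,i=2
  [4] #.. => .  t=0,i=10
  [3] .## => #  t=0,i=5
  [2] .#. => .  t=0,i=1
  [1] ..# => .  t=0,i=0
  [0] ... => #  t=1,i=0
  bits 01101001 = 105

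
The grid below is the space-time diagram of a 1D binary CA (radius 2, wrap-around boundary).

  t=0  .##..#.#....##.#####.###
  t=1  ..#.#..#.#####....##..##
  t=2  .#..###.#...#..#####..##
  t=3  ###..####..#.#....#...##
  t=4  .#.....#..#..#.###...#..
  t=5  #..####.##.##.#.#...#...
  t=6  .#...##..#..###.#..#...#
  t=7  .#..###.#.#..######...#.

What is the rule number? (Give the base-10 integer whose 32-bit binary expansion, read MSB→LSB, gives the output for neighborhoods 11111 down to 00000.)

  [31] ##### => .  t=0,i=17
  [30] ####. => #  t=0,i=18
  [29] ###.# => #  t=0,i=19
  [28] ###.. => .  t=1,i=13
  [27] ##.## => .  t=0,i=0
  [26] ##.#. => #  t=2,i=0
  [25] ##..# => .  t=0,i=3
  [24] ##... => .  t=1,i=14
  [23] #.### => .  t=0,i=15
  [22] #.##. => .  t=0,i=1
  [21] #.#.# => #  t=5,i=14
  [20] #.#.. => #  t=0,i=7
  [19] #..## => .  t=1,i=21
  [18] #..#. => #  t=0,i=4
  [17] #...# => .  t=2,i=10
  [16] #.... => #  t=0,i=9
  [15] .#### => .  t=0,i=16
  [14] .###. => #  t=0,i=22
  [13] .##.# => #  t=0,i=13
  [12] .##.. => #  t=0,i=2
  [11] .#.## => #  t=1,i=8
  [10] .#.#. => .  t=0,i=6
  [9] .#..# => #  t=1,i=5
  [8] .#... => .  t=0,i=8
  [7] ..### => .  t=2,i=4
  [6] ..##. => #  t=0,i=12
  [5] ..#.# => .  t=0,i=5
  [4] ..#.. => .  t=2,i=12
  [3] ...## => #  t=0,i=11
  [2] ...#. => #  t=2,i=11
  [1] ....# => #  t=0,i=10
  [0] ..... => #  t=4,i=4
  bits 01100100001101010111101001001111 = 1681226319

1681226319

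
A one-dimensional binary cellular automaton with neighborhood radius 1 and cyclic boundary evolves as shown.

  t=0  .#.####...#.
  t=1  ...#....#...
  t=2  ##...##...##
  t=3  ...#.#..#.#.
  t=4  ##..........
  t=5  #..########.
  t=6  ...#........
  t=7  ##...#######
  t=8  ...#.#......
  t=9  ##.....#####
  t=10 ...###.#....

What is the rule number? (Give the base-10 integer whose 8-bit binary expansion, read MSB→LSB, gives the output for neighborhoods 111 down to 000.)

9

  ### -> .   bit 7 = 0  t=0,i=4
  ##. -> .   bit 6 = 0  t=0,i=6
  #.# -> .   bit 5 = 0  t=0,i=2
  #.. -> .   bit 4 = 0  t=0,i=7
  .## -> #   bit 3 = 1  t=0,i=3
  .#. -> .   bit 2 = 0  t=0,i=1
  ..# -> .   bit 1 = 0  t=0,i=0
  ... -> #   bit 0 = 1  t=0,i=8
  bits 00001001 = 9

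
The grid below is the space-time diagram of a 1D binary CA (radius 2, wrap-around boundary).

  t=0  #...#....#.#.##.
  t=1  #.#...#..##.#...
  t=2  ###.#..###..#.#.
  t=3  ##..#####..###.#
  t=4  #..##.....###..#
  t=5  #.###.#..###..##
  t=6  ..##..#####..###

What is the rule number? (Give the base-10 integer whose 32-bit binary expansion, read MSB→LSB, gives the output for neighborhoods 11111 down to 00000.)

10444520

  #####|.  b31=0 t=3,i=6
  ####.|.  b30=0 t=3,i=7
  ###.#|.  b29=0 t=2,i=2
  ###..|.  b28=0 t=2,i=9
  ##.##|.  b27=0 t=3,i=14
  ##.#.|.  b26=0 t=0,i=15
  ##..#|.  b25=0 t=2,i=10
  ##...|.  b24=0 t=4,i=5
  #.###|#  b23=1 t=2,i=0
  #.##.|.  b22=0 t=0,i=13
  #.#.#|.  b21=0 t=0,i=11
  #.#..|#  b20=1 t=0,i=0
  #..##|#  b19=1 t=1,i=8
  #..#.|#  b18=1 t=2,i=11
  #...#|#  b17=1 t=0,i=2
  #....|#  b16=1 t=0,i=6
  .####|.  b15=0 t=3,i=5
  .###.|#  b14=1 t=2,i=1
  .##.#|.  b13=0 t=0,i=14
  .##..|#  b12=1 t=4,i=0
  .#.##|#  b11=1 t=0,i=12
  .#.#.|#  b10=1 t=0,i=10
  .#..#|#  b9=1 t=1,i=7
  .#...|.  b8=0 t=0,i=1
  ..###|#  b7=1 t=2,i=7
  ..##.|#  b6=1 t=1,i=9
  ..#.#|#  b5=1 t=0,i=9
  ..#..|.  b4=0 t=0,i=4
  ...##|#  b3=1 t=4,i=9
  ...#.|.  b2=0 t=0,i=3
  ....#|.  b1=0 t=0,i=7
  .....|.  b0=0 t=4,i=7
  bits 00000000100111110101111011101000 = 10444520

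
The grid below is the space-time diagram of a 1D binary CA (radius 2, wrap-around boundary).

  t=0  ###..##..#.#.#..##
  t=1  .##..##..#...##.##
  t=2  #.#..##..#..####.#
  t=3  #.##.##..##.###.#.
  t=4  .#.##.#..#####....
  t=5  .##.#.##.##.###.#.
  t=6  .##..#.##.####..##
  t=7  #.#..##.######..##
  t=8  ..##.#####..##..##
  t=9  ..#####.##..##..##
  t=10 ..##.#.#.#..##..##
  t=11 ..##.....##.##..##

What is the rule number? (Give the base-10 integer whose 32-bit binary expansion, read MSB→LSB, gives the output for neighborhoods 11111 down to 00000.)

  ##### -> .   bit 31 = 0  t=0,i=0
  ####. -> #   bit 30 = 1  t=0,i=1
  ###.# -> .   bit 29 = 0  t=2,i=15
  ###.. -> #   bit 28 = 1  t=0,i=2
  ##.## -> #   bit 27 = 1  t=1,i=0
  ##.#. -> .   bit 26 = 0  t=2,i=1
  ##..# -> .   bit 25 = 0  t=0,i=3
  ##... -> #   bit 24 = 1  t=4,i=14
  #.### -> #   bit 23 = 1  t=3,i=12
  #.##. -> .   bit 22 = 0  t=1,i=1
  #.#.# -> .   bit 21 = 0  t=0,i=11
  #.#.. -> #   bit 20 = 1  t=0,i=13
  #..## -> .   bit 19 = 0  t=0,i=4
  #..#. -> .   bit 18 = 0  t=0,i=8
  #...# -> .   bit 17 = 0  t=1,i=11
  #.... -> .   bit 16 = 0  t=4,i=15
  .#### -> #   bit 15 = 1  t=0,i=17
  .###. -> #   bit 14 = 1  t=3,i=13
  .##.# -> #   bit 13 = 1  t=1,i=14
  .##.. -> #   bit 12 = 1  t=0,i=6
  .#.## -> #   bit 11 = 1  t=3,i=1
  .#.#. -> .   bit 10 = 0  t=0,i=10
  .#..# -> #   bit 9 = 1  t=0,i=14
  .#... -> .   bit 8 = 0  t=1,i=10
  ..### -> #   bit 7 = 1  t=0,i=16
  ..##. -> #   bit 6 = 1  t=0,i=5
  ..#.# -> #   bit 5 = 1  t=0,i=9
  ..#.. -> #   bit 4 = 1  t=1,i=9
  ...## -> #   bit 3 = 1  t=1,i=12
  ...#. -> .   bit 2 = 0  t=4,i=0
  ....# -> .   bit 1 = 0  t=4,i=17
  ..... -> #   bit 0 = 1  t=4,i=16
  bits 01011001100100001111101011111001 = 1502673657

1502673657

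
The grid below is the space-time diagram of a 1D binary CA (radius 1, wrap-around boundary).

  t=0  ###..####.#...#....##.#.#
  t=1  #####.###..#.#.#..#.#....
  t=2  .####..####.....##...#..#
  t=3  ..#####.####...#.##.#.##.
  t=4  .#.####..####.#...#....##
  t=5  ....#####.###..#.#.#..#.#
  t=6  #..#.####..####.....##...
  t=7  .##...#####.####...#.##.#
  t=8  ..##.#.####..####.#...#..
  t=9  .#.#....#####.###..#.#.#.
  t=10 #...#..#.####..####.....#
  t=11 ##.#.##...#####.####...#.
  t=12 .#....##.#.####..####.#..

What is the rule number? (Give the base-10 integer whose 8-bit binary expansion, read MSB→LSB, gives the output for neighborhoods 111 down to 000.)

  nb ###: next=#  (t=0,i=0, bit7=1)
  nb ##.: next=#  (t=0,i=2, bit6=1)
  nb #.#: next=.  (t=0,i=9, bit5=0)
  nb #..: next=#  (t=0,i=3, bit4=1)
  nb .##: next=.  (t=0,i=5, bit3=0)
  nb .#.: next=.  (t=0,i=10, bit2=0)
  nb ..#: next=#  (t=0,i=4, bit1=1)
  nb ...: next=.  (t=0,i=12, bit0=0)
  bits 11010010 = 210

210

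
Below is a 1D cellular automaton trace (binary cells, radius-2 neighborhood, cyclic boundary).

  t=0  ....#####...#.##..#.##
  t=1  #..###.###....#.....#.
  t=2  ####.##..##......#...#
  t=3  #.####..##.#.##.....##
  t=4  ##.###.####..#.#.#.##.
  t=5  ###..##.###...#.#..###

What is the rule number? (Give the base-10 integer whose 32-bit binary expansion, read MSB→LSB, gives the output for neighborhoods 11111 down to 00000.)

2102961865

  #####|.  b31=0 t=0,i=6
  ####.|#  b30=1 t=0,i=7
  ###.#|#  b29=1 t=1,i=5
  ###..|#  b28=1 t=0,i=8
  ##.##|#  b27=1 t=1,i=6
  ##.#.|#  b26=1 t=3,i=10
  ##..#|.  b25=0 t=0,i=16
  ##...|#  b24=1 t=0,i=0
  #.###|.  b23=0 t=1,i=7
  #.##.|#  b22=1 t=0,i=14
  #.#.#|.  b21=0 t=3,i=11
  #.#..|#  b20=1 t=1,i=0
  #..##|#  b19=1 t=1,i=2
  #..#.|.  b18=0 t=0,i=17
  #...#|.  b17=0 t=0,i=10
  #....|.  b16=0 t=0,i=1
  .####|#  b15=1 t=0,i=5
  .###.|.  b14=0 t=1,i=4
  .##.#|#  b13=1 t=3,i=9
  .##..|.  b12=0 t=0,i=15
  .#.##|.  b11=0 t=0,i=13
  .#.#.|#  b10=1 t=1,i=21
  .#..#|#  b9=1 t=1,i=1
  .#...|.  b8=0 t=1,i=15
  ..###|#  b7=1 t=0,i=4
  ..##.|#  b6=1 t=2,i=9
  ..#.#|.  b5=0 t=0,i=12
  ..#..|.  b4=0 t=1,i=14
  ...##|#  b3=1 t=0,i=3
  ...#.|.  b2=0 t=0,i=11
  ....#|.  b1=0 t=0,i=2
  .....|#  b0=1 t=1,i=17
  bits 01111101010110001010011011001001 = 2102961865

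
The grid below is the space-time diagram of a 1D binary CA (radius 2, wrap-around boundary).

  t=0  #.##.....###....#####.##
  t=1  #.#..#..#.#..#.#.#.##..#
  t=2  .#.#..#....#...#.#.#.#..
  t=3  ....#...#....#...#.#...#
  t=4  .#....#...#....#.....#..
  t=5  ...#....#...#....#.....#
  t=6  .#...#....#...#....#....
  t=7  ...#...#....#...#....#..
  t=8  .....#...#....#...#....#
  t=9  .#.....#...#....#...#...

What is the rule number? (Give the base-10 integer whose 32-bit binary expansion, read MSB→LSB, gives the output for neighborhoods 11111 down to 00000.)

1717813768

  #####|.  b31=0 t=0,i=18
  ####.|#  b30=1 t=0,i=19
  ###.#|#  b29=1 t=0,i=0
  ###..|.  b28=0 t=0,i=11
  ##.##|.  b27=0 t=0,i=1
  ##.#.|#  b26=1 t=1,i=1
  ##..#|#  b25=1 t=1,i=21
  ##...|.  b24=0 t=0,i=4
  #.###|.  b23=0 t=0,i=22
  #.##.|#  b22=1 t=0,i=2
  #.#.#|#  b21=1 t=1,i=15
  #.#..|.  b20=0 t=1,i=2
  #..##|.  b19=0 t=1,i=22
  #..#.|.  b18=0 t=1,i=4
  #...#|#  b17=1 t=2,i=13
  #....|#  b16=1 t=0,i=5
  .####|#  b15=1 t=0,i=17
  .###.|#  b14=1 t=0,i=10
  .##.#|.  b13=0 t=1,i=0
  .##..|.  b12=0 t=0,i=3
  .#.##|.  b11=0 t=1,i=18
  .#.#.|.  b10=0 t=1,i=9
  .#..#|#  b9=1 t=1,i=3
  .#...|.  b8=0 t=2,i=7
  ..###|.  b7=0 t=0,i=9
  ..##.|.  b6=0 t=1,i=23
  ..#.#|.  b5=0 t=1,i=8
  ..#..|.  b4=0 t=1,i=5
  ...##|#  b3=1 t=0,i=8
  ...#.|.  b2=0 t=2,i=0
  ....#|.  b1=0 t=0,i=7
  .....|.  b0=0 t=0,i=6
  bits 01100110011000111100001000001000 = 1717813768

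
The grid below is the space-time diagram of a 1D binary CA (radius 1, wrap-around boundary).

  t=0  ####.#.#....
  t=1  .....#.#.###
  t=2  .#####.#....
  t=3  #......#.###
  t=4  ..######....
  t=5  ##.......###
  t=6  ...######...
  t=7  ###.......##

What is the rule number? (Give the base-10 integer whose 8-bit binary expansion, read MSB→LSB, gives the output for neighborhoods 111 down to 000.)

  nb ###: next=.  (t=0,i=1, bit7=0)
  nb ##.: next=.  (t=0,i=3, bit6=0)
  nb #.#: next=.  (t=0,i=4, bit5=0)
  nb #..: next=.  (t=0,i=8, bit4=0)
  nb .##: next=.  (t=0,i=0, bit3=0)
  nb .#.: next=#  (t=0,i=5, bit2=1)
  nb ..#: next=#  (t=0,i=11, bit1=1)
  nb ...: next=#  (t=0,i=9, bit0=1)
  bits 00000111 = 7

7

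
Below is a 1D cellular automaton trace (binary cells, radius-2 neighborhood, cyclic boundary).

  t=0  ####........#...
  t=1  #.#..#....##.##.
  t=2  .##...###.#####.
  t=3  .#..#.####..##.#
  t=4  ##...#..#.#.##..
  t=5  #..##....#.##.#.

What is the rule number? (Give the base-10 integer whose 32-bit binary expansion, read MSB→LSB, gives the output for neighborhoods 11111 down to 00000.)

  ##### -> #   bit 31 = 1  t=2,i=12
  ####. -> #   bit 30 = 1  t=0,i=2
  ###.# -> #   bit 29 = 1  t=2,i=8
  ###.. -> .   bit 28 = 0  t=0,i=3
  ##.## -> #   bit 27 = 1  t=1,i=12
  ##.#. -> .   bit 26 = 0  t=1,i=15
  ##..# -> #   bit 25 = 1  t=2,i=15
  ##... -> .   bit 24 = 0  t=0,i=4
  #.### -> .   bit 23 = 0  t=2,i=10
  #.##. -> #   bit 22 = 1  t=1,i=13
  #.#.# -> .   bit 21 = 0  t=1,i=0
  #.#.. -> #   bit 20 = 1  t=1,i=2
  #..## -> .   bit 19 = 0  t=2,i=0
  #..#. -> .   bit 18 = 0  t=1,i=4
  #...# -> #   bit 17 = 1  t=0,i=14
  #.... -> #   bit 16 = 1  t=0,i=5
  .#### -> .   bit 15 = 0  t=0,i=1
  .###. -> #   bit 14 = 1  t=2,i=7
  .##.# -> #   bit 13 = 1  t=1,i=11
  .##.. -> .   bit 12 = 0  t=2,i=2
  .#.## -> #   bit 11 = 1  t=3,i=5
  .#.#. -> #   bit 10 = 1  t=1,i=1
  .#..# -> .   bit 9 = 0  t=1,i=3
  .#... -> #   bit 8 = 1  t=0,i=13
  ..### -> #   bit 7 = 1  t=0,i=0
  ..##. -> #   bit 6 = 1  t=1,i=10
  ..#.# -> .   bit 5 = 0  t=3,i=4
  ..#.. -> .   bit 4 = 0  t=0,i=12
  ...## -> .   bit 3 = 0  t=0,i=15
  ...#. -> #   bit 2 = 1  t=0,i=11
  ....# -> #   bit 1 = 1  t=0,i=10
  ..... -> .   bit 0 = 0  t=0,i=6
  bits 11101010010100110110110111000110 = 3931336134

3931336134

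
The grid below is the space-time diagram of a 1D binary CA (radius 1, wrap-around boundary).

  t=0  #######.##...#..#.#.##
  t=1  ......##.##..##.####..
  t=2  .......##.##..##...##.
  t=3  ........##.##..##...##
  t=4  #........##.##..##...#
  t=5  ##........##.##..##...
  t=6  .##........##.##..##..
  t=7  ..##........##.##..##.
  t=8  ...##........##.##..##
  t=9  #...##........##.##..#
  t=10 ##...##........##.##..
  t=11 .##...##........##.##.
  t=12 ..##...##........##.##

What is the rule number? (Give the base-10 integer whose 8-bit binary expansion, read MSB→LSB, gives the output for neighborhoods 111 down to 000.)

116

  nb ###: next=.  (t=0,i=0, bit7=0)
  nb ##.: next=#  (t=0,i=6, bit6=1)
  nb #.#: next=#  (t=0,i=7, bit5=1)
  nb #..: next=#  (t=0,i=10, bit4=1)
  nb .##: next=.  (t=0,i=8, bit3=0)
  nb .#.: next=#  (t=0,i=13, bit2=1)
  nb ..#: next=.  (t=0,i=12, bit1=0)
  nb ...: next=.  (t=0,i=11, bit0=0)
  bits 01110100 = 116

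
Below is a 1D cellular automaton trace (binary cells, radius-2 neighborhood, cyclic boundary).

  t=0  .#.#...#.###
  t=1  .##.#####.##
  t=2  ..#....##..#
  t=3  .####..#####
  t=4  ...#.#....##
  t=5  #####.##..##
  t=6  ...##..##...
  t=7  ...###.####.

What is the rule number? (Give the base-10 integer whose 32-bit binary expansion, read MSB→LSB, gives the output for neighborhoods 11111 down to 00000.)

  #####|.  b31=0 t=1,i=6
  ####.|#  b30=1 t=1,i=7
  ###.#|#  b29=1 t=0,i=11
  ###..|.  b28=0 t=3,i=4
  ##.##|.  b27=0 t=1,i=0
  ##.#.|.  b26=0 t=0,i=0
  ##..#|#  b25=1 t=2,i=9
  ##...|#  b24=1 t=4,i=0
  #.###|.  b23=0 t=0,i=9
  #.##.|.  b22=0 t=1,i=1
  #.#.#|#  b21=1 t=0,i=1
  #.#..|.  b20=0 t=0,i=3
  #..##|.  b19=0 t=3,i=6
  #..#.|#  b18=1 t=2,i=1
  #...#|#  b17=1 t=0,i=5
  #....|#  b16=1 t=2,i=4
  .####|.  b15=0 t=1,i=5
  .###.|#  b14=1 t=0,i=10
  .##.#|#  b13=1 t=1,i=2
  .##..|#  b12=1 t=2,i=8
  .#.##|#  b11=1 t=0,i=8
  .#.#.|#  b10=1 t=0,i=2
  .#..#|.  b9=0 t=2,i=0
  .#...|#  b8=1 t=0,i=4
  ..###|.  b7=0 t=3,i=7
  ..##.|#  b6=1 t=2,i=7
  ..#.#|#  b5=1 t=0,i=7
  ..#..|#  b4=1 t=2,i=2
  ...##|.  b3=0 t=2,i=6
  ...#.|#  b2=1 t=0,i=6
  ....#|.  b1=0 t=2,i=5
  .....|.  b0=0 t=6,i=0
  bits 01100011001001110111110101110100 = 1663532404

1663532404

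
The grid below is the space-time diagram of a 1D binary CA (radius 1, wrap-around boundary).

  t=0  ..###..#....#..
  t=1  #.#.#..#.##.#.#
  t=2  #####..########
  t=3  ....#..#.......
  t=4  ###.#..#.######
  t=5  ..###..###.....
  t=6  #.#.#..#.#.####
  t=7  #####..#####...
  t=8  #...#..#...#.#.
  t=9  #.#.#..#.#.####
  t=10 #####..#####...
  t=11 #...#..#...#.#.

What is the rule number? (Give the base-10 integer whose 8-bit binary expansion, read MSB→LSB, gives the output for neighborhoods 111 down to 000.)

  nb ###: next=.  (t=0,i=3, bit7=0)
  nb ##.: next=#  (t=0,i=4, bit6=1)
  nb #.#: next=#  (t=1,i=1, bit5=1)
  nb #..: next=.  (t=0,i=5, bit4=0)
  nb .##: next=#  (t=0,i=2, bit3=1)
  nb .#.: next=#  (t=0,i=7, bit2=1)
  nb ..#: next=.  (t=0,i=1, bit1=0)
  nb ...: next=#  (t=0,i=0, bit0=1)
  bits 01101101 = 109

109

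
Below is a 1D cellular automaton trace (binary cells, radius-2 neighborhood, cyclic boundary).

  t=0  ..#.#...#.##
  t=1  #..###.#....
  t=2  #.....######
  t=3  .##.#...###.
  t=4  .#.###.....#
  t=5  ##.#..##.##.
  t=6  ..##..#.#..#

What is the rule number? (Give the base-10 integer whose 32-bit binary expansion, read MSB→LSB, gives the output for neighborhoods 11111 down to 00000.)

2410743126

  [31] ##### => #  t=2,i=8
  [30] ####. => .  t=2,i=11
  [29] ###.# => .  t=1,i=5
  [28] ###.. => .  t=2,i=0
  [27] ##.## => #  t=5,i=8
  [26] ##.#. => #  t=1,i=6
  [25] ##..# => #  t=0,i=0
  [24] ##... => #  t=2,i=1
  [23] #.### => #  t=4,i=3
  [22] #.##. => .  t=0,i=10
  [21] #.#.# => #  t=4,i=1
  [20] #.#.. => #  t=0,i=4
  [19] #..## => .  t=1,i=2
  [18] #..#. => .  t=0,i=1
  [17] #...# => .  t=0,i=6
  [16] #.... => #  t=1,i=9
  [15] .#### => .  t=2,i=7
  [14] .###. => .  t=1,i=4
  [13] .##.# => .  t=3,i=2
  [12] .##.. => .  t=0,i=11
  [11] .#.## => .  t=0,i=9
  [10] .#.#. => #  t=0,i=3
  [9] .#..# => .  t=1,i=1
  [8] .#... => #  t=0,i=5
  [7] ..### => .  t=1,i=3
  [6] ..##. => #  t=3,i=1
  [5] ..#.# => .  t=0,i=2
  [4] ..#.. => #  t=1,i=0
  [3] ...## => .  t=2,i=5
  [2] ...#. => #  t=0,i=7
  [1] ....# => #  t=1,i=10
  [0] ..... => .  t=2,i=3
  bits 10001111101100010000010101010110 = 2410743126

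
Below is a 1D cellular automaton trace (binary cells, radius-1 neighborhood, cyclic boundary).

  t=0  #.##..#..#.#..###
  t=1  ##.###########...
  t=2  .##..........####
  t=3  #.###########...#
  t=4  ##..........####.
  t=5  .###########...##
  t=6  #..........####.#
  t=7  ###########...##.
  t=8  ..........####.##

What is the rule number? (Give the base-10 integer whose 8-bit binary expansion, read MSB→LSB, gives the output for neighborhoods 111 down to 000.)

  ### -> .   bit 7 = 0  t=0,i=15
  ##. -> #   bit 6 = 1  t=0,i=0
  #.# -> #   bit 5 = 1  t=0,i=1
  #.. -> #   bit 4 = 1  t=0,i=4
  .## -> .   bit 3 = 0  t=0,i=2
  .#. -> #   bit 2 = 1  t=0,i=6
  ..# -> #   bit 1 = 1  t=0,i=5
  ... -> #   bit 0 = 1  t=1,i=15
  bits 01110111 = 119

119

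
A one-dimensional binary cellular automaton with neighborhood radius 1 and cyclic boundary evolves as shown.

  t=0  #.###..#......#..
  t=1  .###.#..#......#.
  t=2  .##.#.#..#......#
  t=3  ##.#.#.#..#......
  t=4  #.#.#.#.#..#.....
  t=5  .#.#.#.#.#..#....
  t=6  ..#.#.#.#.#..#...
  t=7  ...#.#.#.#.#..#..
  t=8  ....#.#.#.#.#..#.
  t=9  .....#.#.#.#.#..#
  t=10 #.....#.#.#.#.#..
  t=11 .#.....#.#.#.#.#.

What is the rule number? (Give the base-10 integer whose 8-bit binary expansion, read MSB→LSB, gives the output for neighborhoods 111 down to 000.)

184

  ###|#  b7=1 t=0,i=3
  ##.|.  b6=0 t=0,i=4
  #.#|#  b5=1 t=0,i=1
  #..|#  b4=1 t=0,i=5
  .##|#  b3=1 t=0,i=2
  .#.|.  b2=0 t=0,i=0
  ..#|.  b1=0 t=0,i=6
  ...|.  b0=0 t=0,i=9
  bits 10111000 = 184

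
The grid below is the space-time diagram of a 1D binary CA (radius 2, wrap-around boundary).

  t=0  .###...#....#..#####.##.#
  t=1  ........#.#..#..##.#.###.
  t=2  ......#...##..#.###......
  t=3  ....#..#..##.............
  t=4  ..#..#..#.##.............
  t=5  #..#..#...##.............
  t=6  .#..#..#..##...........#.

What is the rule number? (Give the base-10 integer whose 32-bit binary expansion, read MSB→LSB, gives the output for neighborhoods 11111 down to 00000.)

2756752194

  nb #####: next=#  (t=0,i=17, bit31=1)
  nb ####.: next=.  (t=0,i=18, bit30=0)
  nb ###.#: next=#  (t=0,i=19, bit29=1)
  nb ###..: next=.  (t=0,i=3, bit28=0)
  nb ##.##: next=.  (t=0,i=20, bit27=0)
  nb ##.#.: next=#  (t=0,i=23, bit26=1)
  nb ##..#: next=.  (t=2,i=12, bit25=0)
  nb ##...: next=.  (t=0,i=4, bit24=0)
  nb #.###: next=.  (t=0,i=1, bit23=0)
  nb #.##.: next=#  (t=0,i=21, bit22=1)
  nb #.#.#: next=.  (t=0,i=24, bit21=0)
  nb #.#..: next=#  (t=1,i=10, bit20=1)
  nb #..##: next=.  (t=0,i=14, bit19=0)
  nb #..#.: next=.  (t=1,i=12, bit18=0)
  nb #...#: next=.  (t=0,i=5, bit17=0)
  nb #....: next=.  (t=0,i=9, bit16=0)
  nb .####: next=#  (t=0,i=16, bit15=1)
  nb .###.: next=.  (t=0,i=2, bit14=0)
  nb .##.#: next=#  (t=0,i=22, bit13=1)
  nb .##..: next=#  (t=2,i=11, bit12=1)
  nb .#.##: next=.  (t=0,i=0, bit11=0)
  nb .#.#.: next=.  (t=1,i=9, bit10=0)
  nb .#..#: next=#  (t=0,i=13, bit9=1)
  nb .#...: next=#  (t=0,i=8, bit8=1)
  nb ..###: next=.  (t=0,i=15, bit7=0)
  nb ..##.: next=#  (t=1,i=16, bit6=1)
  nb ..#.#: next=.  (t=1,i=8, bit5=0)
  nb ..#..: next=.  (t=0,i=7, bit4=0)
  nb ...##: next=.  (t=2,i=9, bit3=0)
  nb ...#.: next=.  (t=0,i=6, bit2=0)
  nb ....#: next=#  (t=0,i=10, bit1=1)
  nb .....: next=.  (t=1,i=1, bit0=0)
  bits 10100100010100001011001101000010 = 2756752194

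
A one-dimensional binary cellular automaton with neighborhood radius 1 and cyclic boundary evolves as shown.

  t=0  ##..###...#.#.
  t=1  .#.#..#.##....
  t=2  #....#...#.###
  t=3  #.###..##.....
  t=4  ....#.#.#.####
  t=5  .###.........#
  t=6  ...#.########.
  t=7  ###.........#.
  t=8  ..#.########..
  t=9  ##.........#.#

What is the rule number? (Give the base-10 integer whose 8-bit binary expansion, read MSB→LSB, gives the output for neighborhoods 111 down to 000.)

67

  ###|.  b7=0 t=0,i=5
  ##.|#  b6=1 t=0,i=1
  #.#|.  b5=0 t=0,i=11
  #..|.  b4=0 t=0,i=2
  .##|.  b3=0 t=0,i=0
  .#.|.  b2=0 t=0,i=10
  ..#|#  b1=1 t=0,i=3
  ...|#  b0=1 t=0,i=8
  bits 01000011 = 67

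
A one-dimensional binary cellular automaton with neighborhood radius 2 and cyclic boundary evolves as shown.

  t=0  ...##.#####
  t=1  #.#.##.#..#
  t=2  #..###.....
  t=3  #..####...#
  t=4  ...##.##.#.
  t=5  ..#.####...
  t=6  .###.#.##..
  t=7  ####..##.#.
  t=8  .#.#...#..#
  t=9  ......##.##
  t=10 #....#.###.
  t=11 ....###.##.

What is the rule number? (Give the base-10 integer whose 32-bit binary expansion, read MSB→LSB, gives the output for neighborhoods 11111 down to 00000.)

  #####|.  b31=0 t=0,i=8
  ####.|.  b30=0 t=0,i=9
  ###.#|#  b29=1 t=6,i=3
  ###..|#  b28=1 t=0,i=10
  ##.##|#  b27=1 t=0,i=5
  ##.#.|.  b26=0 t=1,i=1
  ##..#|.  b25=0 t=3,i=1
  ##...|#  b24=1 t=0,i=0
  #.###|.  b23=0 t=0,i=6
  #.##.|#  b22=1 t=1,i=4
  #.#.#|.  b21=0 t=1,i=2
  #.#..|.  b20=0 t=1,i=7
  #..##|.  b19=0 t=1,i=9
  #..#.|#  b18=1 t=8,i=9
  #...#|.  b17=0 t=0,i=1
  #....|.  b16=0 t=2,i=7
  .####|#  b15=1 t=0,i=7
  .###.|#  b14=1 t=2,i=4
  .##.#|#  b13=1 t=0,i=4
  .##..|.  b12=0 t=3,i=0
  .#.##|#  b11=1 t=1,i=3
  .#.#.|.  b10=0 t=8,i=0
  .#..#|.  b9=0 t=1,i=8
  .#...|.  b8=0 t=4,i=10
  ..###|#  b7=1 t=2,i=3
  ..##.|.  b6=0 t=0,i=3
  ..#.#|#  b5=1 t=5,i=2
  ..#..|#  b4=1 t=2,i=0
  ...##|#  b3=1 t=0,i=2
  ...#.|#  b2=1 t=2,i=10
  ....#|.  b1=0 t=2,i=9
  .....|.  b0=0 t=2,i=8
  bits 00111001010001001110100010111100 = 960817340

960817340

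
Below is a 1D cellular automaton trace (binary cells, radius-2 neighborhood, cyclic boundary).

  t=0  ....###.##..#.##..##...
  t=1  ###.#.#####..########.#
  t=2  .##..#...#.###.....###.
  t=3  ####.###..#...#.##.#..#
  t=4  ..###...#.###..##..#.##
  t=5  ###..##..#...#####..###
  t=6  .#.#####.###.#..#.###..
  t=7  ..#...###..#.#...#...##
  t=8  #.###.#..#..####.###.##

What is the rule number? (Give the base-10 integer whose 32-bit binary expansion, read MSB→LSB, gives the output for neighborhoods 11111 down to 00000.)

  [31] ##### => .  t=1,i=8
  [30] ####. => #  t=1,i=1
  [29] ###.# => #  t=0,i=6
  [28] ###.. => .  t=1,i=10
  [27] ##.## => #  t=0,i=7
  [26] ##.#. => .  t=1,i=3
  [25] ##..# => #  t=0,i=10
  [24] ##... => #  t=0,i=20
  [23] #.### => .  t=1,i=6
  [22] #.##. => #  t=0,i=8
  [21] #.#.# => .  t=1,i=4
  [20] #.#.. => #  t=3,i=19
  [19] #..## => #  t=0,i=17
  [18] #..#. => .  t=0,i=11
  [17] #...# => #  t=2,i=7
  [16] #.... => .  t=0,i=21
  [15] .#### => .  t=1,i=0
  [14] .###. => .  t=0,i=5
  [13] .##.# => .  t=3,i=17
  [12] .##.. => #  t=0,i=9
  [11] .#.## => #  t=0,i=13
  [10] .#.#. => #  t=7,i=12
  [9] .#..# => .  t=3,i=20
  [8] .#... => #  t=2,i=6
  [7] ..### => #  t=0,i=4
  [6] ..##. => #  t=0,i=18
  [5] ..#.# => .  t=0,i=12
  [4] ..#.. => #  t=2,i=5
  [3] ...## => .  t=0,i=3
  [2] ...#. => .  t=2,i=8
  [1] ....# => #  t=0,i=2
  [0] ..... => #  t=0,i=0
  bits 01101011010110100001110111010011 = 1801067987

1801067987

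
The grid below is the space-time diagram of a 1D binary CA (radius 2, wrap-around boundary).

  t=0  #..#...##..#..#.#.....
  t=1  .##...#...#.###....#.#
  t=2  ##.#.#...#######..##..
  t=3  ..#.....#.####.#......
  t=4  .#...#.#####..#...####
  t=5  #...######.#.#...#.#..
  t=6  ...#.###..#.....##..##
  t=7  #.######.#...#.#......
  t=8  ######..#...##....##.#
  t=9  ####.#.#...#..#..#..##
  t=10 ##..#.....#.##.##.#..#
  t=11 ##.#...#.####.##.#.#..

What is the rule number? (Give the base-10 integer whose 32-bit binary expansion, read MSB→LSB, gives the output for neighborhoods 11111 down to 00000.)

  [31] ##### => #  t=2,i=11
  [30] ####. => .  t=2,i=14
  [29] ###.# => .  t=3,i=13
  [28] ###.. => #  t=1,i=14
  [27] ##.## => #  t=8,i=20
  [26] ##.#. => #  t=2,i=2
  [25] ##..# => .  t=0,i=9
  [24] ##... => #  t=1,i=3
  [23] #.### => #  t=1,i=12
  [22] #.##. => #  t=1,i=1
  [21] #.#.# => .  t=1,i=21
  [20] #.#.. => .  t=0,i=16
  [19] #..## => .  t=2,i=17
  [18] #..#. => #  t=0,i=2
  [17] #...# => .  t=0,i=5
  [16] #.... => .  t=0,i=18
  [15] .#### => #  t=2,i=10
  [14] .###. => #  t=1,i=13
  [13] .##.# => .  t=2,i=1
  [12] .##.. => .  t=0,i=8
  [11] .#.## => #  t=1,i=0
  [10] .#.#. => .  t=0,i=15
  [9] .#..# => #  t=0,i=1
  [8] .#... => .  t=0,i=4
  [7] ..### => .  t=2,i=9
  [6] ..##. => .  t=0,i=7
  [5] ..#.# => #  t=0,i=14
  [4] ..#.. => .  t=0,i=0
  [3] ...## => #  t=0,i=6
  [2] ...#. => #  t=0,i=21
  [1] ....# => .  t=0,i=20
  [0] ..... => #  t=0,i=19
  bits 10011101110001001100101000101101 = 2646919725

2646919725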